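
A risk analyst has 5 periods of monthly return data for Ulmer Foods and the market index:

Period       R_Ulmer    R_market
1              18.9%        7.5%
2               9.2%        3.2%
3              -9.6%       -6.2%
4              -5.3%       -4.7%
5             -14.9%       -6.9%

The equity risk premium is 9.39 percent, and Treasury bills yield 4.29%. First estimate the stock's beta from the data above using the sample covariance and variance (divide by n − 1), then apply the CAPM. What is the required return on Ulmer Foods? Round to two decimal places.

Mean R_i = (18.9 + 9.2 − 9.6 − 5.3 − 14.9) / 5 = -0.3400%
Mean R_m = (7.5 + 3.2 − 6.2 − 4.7 − 6.9) / 5 = -1.4200%
Σ(R_i − R̄_i)(R_m − R̄_m) = 356.0160  ⇒  Cov = 356.0160 / 4 = 89.0040
Σ(R_m − R̄_m)² = 164.5480  ⇒  Var(R_m) = 164.5480 / 4 = 41.1370
β = Cov / Var(R_m) = 89.0040 / 41.1370 = 2.1636
E(R) = R_f + β × MRP = 4.29% + 2.1636 × 9.39% = 24.61%

24.61%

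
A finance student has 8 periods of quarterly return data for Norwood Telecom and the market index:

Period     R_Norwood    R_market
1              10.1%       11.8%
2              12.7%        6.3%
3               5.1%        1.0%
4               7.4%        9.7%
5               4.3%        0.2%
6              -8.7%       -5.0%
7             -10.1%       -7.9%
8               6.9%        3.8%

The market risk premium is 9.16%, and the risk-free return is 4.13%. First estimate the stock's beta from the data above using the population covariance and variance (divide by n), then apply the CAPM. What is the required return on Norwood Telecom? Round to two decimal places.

14.16%

Mean R_i = (10.1 + 12.7 + 5.1 + 7.4 + 4.3 − 8.7 − 10.1 + 6.9) / 8 = 3.4625%
Mean R_m = (11.8 + 6.3 + 1.0 + 9.7 + 0.2 − 5.0 − 7.9 + 3.8) / 8 = 2.4875%
Σ(R_i − R̄_i)(R_m − R̄_m) = 357.5363  ⇒  Cov = 357.5363 / 8 = 44.6920
Σ(R_m − R̄_m)² = 326.4088  ⇒  Var(R_m) = 326.4088 / 8 = 40.8011
β = Cov / Var(R_m) = 44.6920 / 40.8011 = 1.0954
E(R) = R_f + β × MRP = 4.13% + 1.0954 × 9.16% = 14.16%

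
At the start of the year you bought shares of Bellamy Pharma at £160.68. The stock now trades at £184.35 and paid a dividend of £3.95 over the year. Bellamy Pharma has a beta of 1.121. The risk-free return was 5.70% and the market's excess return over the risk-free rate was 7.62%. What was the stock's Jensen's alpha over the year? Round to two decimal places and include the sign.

+2.95%

Realised HPR = (P1 + D1 − P0) / P0 = (184.35 + 3.95 − 160.68) / 160.68 = 27.62 / 160.68 = 17.1894%
CAPM required = R_f + β·MRP = 5.70% + 1.121 × 7.62% = 14.24202%
α = realised − required = 17.1894% − 14.24202% = +2.95%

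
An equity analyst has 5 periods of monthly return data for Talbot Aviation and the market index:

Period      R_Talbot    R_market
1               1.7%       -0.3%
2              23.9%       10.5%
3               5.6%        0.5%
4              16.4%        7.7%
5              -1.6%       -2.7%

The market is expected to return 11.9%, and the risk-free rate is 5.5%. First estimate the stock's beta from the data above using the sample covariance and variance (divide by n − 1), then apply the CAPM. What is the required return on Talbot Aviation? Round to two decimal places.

17.48%

Mean R_i = (1.7 + 23.9 + 5.6 + 16.4 − 1.6) / 5 = 9.2000%
Mean R_m = (-0.3 + 10.5 + 0.5 + 7.7 − 2.7) / 5 = 3.1400%
Σ(R_i − R̄_i)(R_m − R̄_m) = 239.4000  ⇒  Cov = 239.4000 / 4 = 59.8500
Σ(R_m − R̄_m)² = 127.8720  ⇒  Var(R_m) = 127.8720 / 4 = 31.9680
β = Cov / Var(R_m) = 59.8500 / 31.9680 = 1.8722
MRP = 11.9% − 5.5% = 6.40%
E(R) = R_f + β × MRP = 5.5% + 1.8722 × 6.4% = 17.48%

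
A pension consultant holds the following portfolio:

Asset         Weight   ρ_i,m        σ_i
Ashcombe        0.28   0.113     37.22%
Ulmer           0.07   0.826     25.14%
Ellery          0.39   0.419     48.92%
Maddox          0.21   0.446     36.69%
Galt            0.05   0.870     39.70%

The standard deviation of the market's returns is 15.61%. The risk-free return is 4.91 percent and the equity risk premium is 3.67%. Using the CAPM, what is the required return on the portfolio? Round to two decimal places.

8.62%

β_Ashcombe = 0.113 × 37.22% / 15.61% = 0.2694
β_Ulmer = 0.826 × 25.14% / 15.61% = 1.3303
β_Ellery = 0.419 × 48.92% / 15.61% = 1.3131
β_Maddox = 0.446 × 36.69% / 15.61% = 1.0483
β_Galt = 0.870 × 39.70% / 15.61% = 2.2126
β_P = Σ w_i β_i = 0.28×0.2694 + 0.07×1.3303 + 0.39×1.3131 + 0.21×1.0483 + 0.05×2.2126 = 1.0114
E(R_P) = R_f + β_P × MRP = 4.91% + 1.0114 × 3.67% = 8.62%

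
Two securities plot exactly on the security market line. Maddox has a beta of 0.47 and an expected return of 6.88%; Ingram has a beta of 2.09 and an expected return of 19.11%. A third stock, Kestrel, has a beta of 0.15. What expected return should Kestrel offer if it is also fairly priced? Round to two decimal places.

MRP (SML slope) = (19.11% − 6.88%) / (2.09 − 0.47) = 12.23% / 1.62 = 7.5494%
R_f (intercept) = 6.88% − 0.47 × 7.5494% = 3.3318%
E(R_Kestrel) = R_f + β × MRP = 3.3318% + 0.15 × 7.5494% = 4.46%

4.46%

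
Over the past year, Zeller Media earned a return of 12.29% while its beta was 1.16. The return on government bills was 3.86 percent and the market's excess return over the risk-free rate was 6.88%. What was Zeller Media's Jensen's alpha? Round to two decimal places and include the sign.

+0.45%

CAPM benchmark = R_f + β(R_m − R_f) = 3.86% + 1.16 × 6.88% = 11.8408%
α = actual − benchmark = 12.29% − 11.8408% = +0.45%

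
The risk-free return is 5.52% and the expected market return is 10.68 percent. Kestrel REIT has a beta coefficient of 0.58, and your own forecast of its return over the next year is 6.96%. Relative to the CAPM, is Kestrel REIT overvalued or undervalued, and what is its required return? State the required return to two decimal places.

Overvalued; required return 8.51%

MRP = 10.68% − 5.52% = 5.16%
Required return = R_f + β·MRP = 5.52% + 0.58 × 5.16% = 8.51%
Forecast 6.96% < required 8.51% → the stock plots below the SML → overvalued.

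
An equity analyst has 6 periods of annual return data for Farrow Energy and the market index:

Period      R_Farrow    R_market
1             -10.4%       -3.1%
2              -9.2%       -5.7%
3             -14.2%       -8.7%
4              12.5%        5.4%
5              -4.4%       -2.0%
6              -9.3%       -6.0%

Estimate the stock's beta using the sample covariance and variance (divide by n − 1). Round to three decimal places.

1.865

Mean R_i = (-10.4 − 9.2 − 14.2 + 12.5 − 4.4 − 9.3) / 6 = -5.8333%
Mean R_m = (-3.1 − 5.7 − 8.7 + 5.4 − 2.0 − 6.0) / 6 = -3.3500%
Σ(R_i − R̄_i)(R_m − R̄_m) = 223.0700  ⇒  Cov = 223.0700 / 5 = 44.6140
Σ(R_m − R̄_m)² = 119.6150  ⇒  Var(R_m) = 119.6150 / 5 = 23.9230
β = Cov / Var(R_m) = 44.6140 / 23.9230 = 1.8649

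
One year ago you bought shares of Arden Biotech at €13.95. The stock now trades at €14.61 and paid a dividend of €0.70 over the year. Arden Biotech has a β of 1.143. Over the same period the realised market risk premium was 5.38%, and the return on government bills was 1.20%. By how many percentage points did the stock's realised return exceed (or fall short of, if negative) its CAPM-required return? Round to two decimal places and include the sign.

Realised HPR = (P1 + D1 − P0) / P0 = (14.61 + 0.70 − 13.95) / 13.95 = 1.36 / 13.95 = 9.7491%
CAPM required = R_f + β·MRP = 1.20% + 1.143 × 5.38% = 7.34934%
α = realised − required = 9.7491% − 7.34934% = +2.40%

+2.40%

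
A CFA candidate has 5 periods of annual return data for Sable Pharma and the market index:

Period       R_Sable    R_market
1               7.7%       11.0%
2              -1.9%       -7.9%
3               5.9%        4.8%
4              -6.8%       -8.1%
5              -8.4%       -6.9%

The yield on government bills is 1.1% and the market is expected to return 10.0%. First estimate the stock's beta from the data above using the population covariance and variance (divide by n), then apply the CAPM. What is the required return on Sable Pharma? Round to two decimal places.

7.89%

Mean R_i = (7.7 − 1.9 + 5.9 − 6.8 − 8.4) / 5 = -0.7000%
Mean R_m = (11.0 − 7.9 + 4.8 − 8.1 − 6.9) / 5 = -1.4200%
Σ(R_i − R̄_i)(R_m − R̄_m) = 236.1000  ⇒  Cov = 236.1000 / 5 = 47.2200
Σ(R_m − R̄_m)² = 309.5880  ⇒  Var(R_m) = 309.5880 / 5 = 61.9176
β = Cov / Var(R_m) = 47.2200 / 61.9176 = 0.7626
MRP = 10.0% − 1.1% = 8.90%
E(R) = R_f + β × MRP = 1.1% + 0.7626 × 8.9% = 7.89%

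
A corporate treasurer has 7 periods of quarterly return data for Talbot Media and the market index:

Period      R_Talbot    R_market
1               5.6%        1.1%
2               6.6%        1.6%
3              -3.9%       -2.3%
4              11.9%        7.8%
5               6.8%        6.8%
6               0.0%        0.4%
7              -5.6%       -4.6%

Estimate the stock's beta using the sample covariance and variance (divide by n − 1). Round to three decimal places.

1.304

Mean R_i = (5.6 + 6.6 − 3.9 + 11.9 + 6.8 + 0.0 − 5.6) / 7 = 3.0571%
Mean R_m = (1.1 + 1.6 − 2.3 + 7.8 + 6.8 + 0.4 − 4.6) / 7 = 1.5429%
Σ(R_i − R̄_i)(R_m − R̄_m) = 157.4929  ⇒  Cov = 157.4929 / 6 = 26.2488
Σ(R_m − R̄_m)² = 120.7971  ⇒  Var(R_m) = 120.7971 / 6 = 20.1329
β = Cov / Var(R_m) = 26.2488 / 20.1329 = 1.3038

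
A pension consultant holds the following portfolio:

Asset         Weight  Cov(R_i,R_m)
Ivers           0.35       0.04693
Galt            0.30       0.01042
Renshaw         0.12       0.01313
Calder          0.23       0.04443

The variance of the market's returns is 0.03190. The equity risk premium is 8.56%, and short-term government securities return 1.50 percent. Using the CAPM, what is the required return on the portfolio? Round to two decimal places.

β_Ivers = 0.04693 / 0.03190 = 1.4712
β_Galt = 0.01042 / 0.03190 = 0.3266
β_Renshaw = 0.01313 / 0.03190 = 0.4116
β_Calder = 0.04443 / 0.03190 = 1.3928
β_P = Σ w_i β_i = 0.35×1.4712 + 0.30×0.3266 + 0.12×0.4116 + 0.23×1.3928 = 0.9826
E(R_P) = R_f + β_P × MRP = 1.50% + 0.9826 × 8.56% = 9.91%

9.91%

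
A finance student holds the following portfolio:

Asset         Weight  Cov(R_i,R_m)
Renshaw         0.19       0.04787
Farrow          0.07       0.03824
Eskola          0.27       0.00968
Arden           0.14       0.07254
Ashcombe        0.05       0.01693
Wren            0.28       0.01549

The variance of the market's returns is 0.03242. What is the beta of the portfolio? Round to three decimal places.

0.917

β_Renshaw = 0.04787 / 0.03242 = 1.4766
β_Farrow = 0.03824 / 0.03242 = 1.1795
β_Eskola = 0.00968 / 0.03242 = 0.2986
β_Arden = 0.07254 / 0.03242 = 2.2375
β_Ashcombe = 0.01693 / 0.03242 = 0.5222
β_Wren = 0.01549 / 0.03242 = 0.4778
β_P = Σ w_i β_i = 0.19×1.4766 + 0.07×1.1795 + 0.27×0.2986 + 0.14×2.2375 + 0.05×0.5222 + 0.28×0.4778 = 0.9169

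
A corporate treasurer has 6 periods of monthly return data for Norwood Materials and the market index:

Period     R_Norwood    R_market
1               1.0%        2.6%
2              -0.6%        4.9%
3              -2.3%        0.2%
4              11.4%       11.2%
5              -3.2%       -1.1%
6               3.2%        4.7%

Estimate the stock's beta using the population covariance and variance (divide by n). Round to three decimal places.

Mean R_i = (1.0 − 0.6 − 2.3 + 11.4 − 3.2 + 3.2) / 6 = 1.5833%
Mean R_m = (2.6 + 4.9 + 0.2 + 11.2 − 1.1 + 4.7) / 6 = 3.7500%
Σ(R_i − R̄_i)(R_m − R̄_m) = 109.8150  ⇒  Cov = 109.8150 / 6 = 18.3025
Σ(R_m − R̄_m)² = 95.1750  ⇒  Var(R_m) = 95.1750 / 6 = 15.8625
β = Cov / Var(R_m) = 18.3025 / 15.8625 = 1.1538

1.154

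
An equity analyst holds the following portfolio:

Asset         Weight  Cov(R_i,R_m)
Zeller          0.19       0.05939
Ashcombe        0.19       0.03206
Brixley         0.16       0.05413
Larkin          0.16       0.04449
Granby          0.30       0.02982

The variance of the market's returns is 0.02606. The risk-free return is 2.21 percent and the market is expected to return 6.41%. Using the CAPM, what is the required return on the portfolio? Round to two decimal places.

9.00%

β_Zeller = 0.05939 / 0.02606 = 2.2790
β_Ashcombe = 0.03206 / 0.02606 = 1.2302
β_Brixley = 0.05413 / 0.02606 = 2.0771
β_Larkin = 0.04449 / 0.02606 = 1.7072
β_Granby = 0.02982 / 0.02606 = 1.1443
β_P = Σ w_i β_i = 0.19×2.2790 + 0.19×1.2302 + 0.16×2.0771 + 0.16×1.7072 + 0.30×1.1443 = 1.6155
MRP = 6.41% − 2.21% = 4.20%
E(R_P) = R_f + β_P × MRP = 2.21% + 1.6155 × 4.20% = 9.00%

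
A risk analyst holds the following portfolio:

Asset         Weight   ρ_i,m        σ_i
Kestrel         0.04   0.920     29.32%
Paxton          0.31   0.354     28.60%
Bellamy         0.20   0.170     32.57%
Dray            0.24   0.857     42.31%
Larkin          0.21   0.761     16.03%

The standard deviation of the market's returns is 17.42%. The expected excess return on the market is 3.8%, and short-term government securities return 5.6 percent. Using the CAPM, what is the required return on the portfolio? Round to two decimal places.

9.22%

β_Kestrel = 0.920 × 29.32% / 17.42% = 1.5485
β_Paxton = 0.354 × 28.60% / 17.42% = 0.5812
β_Bellamy = 0.170 × 32.57% / 17.42% = 0.3178
β_Dray = 0.857 × 42.31% / 17.42% = 2.0815
β_Larkin = 0.761 × 16.03% / 17.42% = 0.7003
β_P = Σ w_i β_i = 0.04×1.5485 + 0.31×0.5812 + 0.20×0.3178 + 0.24×2.0815 + 0.21×0.7003 = 0.9523
E(R_P) = R_f + β_P × MRP = 5.6% + 0.9523 × 3.8% = 9.22%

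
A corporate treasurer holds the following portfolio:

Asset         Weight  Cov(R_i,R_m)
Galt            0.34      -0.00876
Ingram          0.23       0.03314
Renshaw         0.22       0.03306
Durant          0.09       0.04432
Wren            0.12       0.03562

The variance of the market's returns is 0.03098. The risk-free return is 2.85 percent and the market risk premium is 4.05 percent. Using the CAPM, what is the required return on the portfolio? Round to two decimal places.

β_Galt = -0.00876 / 0.03098 = -0.2828
β_Ingram = 0.03314 / 0.03098 = 1.0697
β_Renshaw = 0.03306 / 0.03098 = 1.0671
β_Durant = 0.04432 / 0.03098 = 1.4306
β_Wren = 0.03562 / 0.03098 = 1.1498
β_P = Σ w_i β_i = 0.34×-0.2828 + 0.23×1.0697 + 0.22×1.0671 + 0.09×1.4306 + 0.12×1.1498 = 0.6514
E(R_P) = R_f + β_P × MRP = 2.85% + 0.6514 × 4.05% = 5.49%

5.49%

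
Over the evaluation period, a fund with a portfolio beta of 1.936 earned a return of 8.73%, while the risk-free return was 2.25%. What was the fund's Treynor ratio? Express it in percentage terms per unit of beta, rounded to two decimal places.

3.35%

Treynor = (R_P − R_f) / β_P = (8.73% − 2.25%) / 1.9360 = 6.48% / 1.9360 = 3.35%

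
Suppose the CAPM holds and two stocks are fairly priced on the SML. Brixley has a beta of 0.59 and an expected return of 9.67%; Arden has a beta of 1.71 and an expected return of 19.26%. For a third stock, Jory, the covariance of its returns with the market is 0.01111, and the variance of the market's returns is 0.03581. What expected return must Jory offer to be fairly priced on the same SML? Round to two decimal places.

MRP = (19.26% − 9.67%) / (1.71 − 0.59) = 8.5625%
R_f = 9.67% − 0.59 × 8.5625% = 4.6181%
β_Jory = Cov / Var(R_m) = 0.01111 / 0.03581 = 0.3102
E(R_Jory) = R_f + β × MRP = 4.6181% + 0.3102 × 8.5625% = 7.27%

7.27%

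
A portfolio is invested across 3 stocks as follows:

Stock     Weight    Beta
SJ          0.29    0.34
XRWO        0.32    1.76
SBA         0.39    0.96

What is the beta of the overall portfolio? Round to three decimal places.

1.036

β_P = Σ w_i β_i = 0.29×0.34 + 0.32×1.76 + 0.39×0.96 = 1.0362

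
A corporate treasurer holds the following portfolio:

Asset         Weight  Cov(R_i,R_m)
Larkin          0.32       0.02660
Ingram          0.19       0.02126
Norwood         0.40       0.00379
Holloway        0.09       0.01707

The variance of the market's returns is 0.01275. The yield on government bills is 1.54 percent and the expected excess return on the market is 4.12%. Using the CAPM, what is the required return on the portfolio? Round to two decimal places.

6.58%

β_Larkin = 0.02660 / 0.01275 = 2.0863
β_Ingram = 0.02126 / 0.01275 = 1.6675
β_Norwood = 0.00379 / 0.01275 = 0.2973
β_Holloway = 0.01707 / 0.01275 = 1.3388
β_P = Σ w_i β_i = 0.32×2.0863 + 0.19×1.6675 + 0.40×0.2973 + 0.09×1.3388 = 1.2239
E(R_P) = R_f + β_P × MRP = 1.54% + 1.2239 × 4.12% = 6.58%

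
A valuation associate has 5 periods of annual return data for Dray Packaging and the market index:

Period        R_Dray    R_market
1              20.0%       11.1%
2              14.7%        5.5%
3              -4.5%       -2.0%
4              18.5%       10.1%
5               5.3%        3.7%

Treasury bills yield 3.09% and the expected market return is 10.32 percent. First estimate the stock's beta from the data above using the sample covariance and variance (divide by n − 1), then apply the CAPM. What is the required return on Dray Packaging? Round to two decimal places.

16.77%

Mean R_i = (20.0 + 14.7 − 4.5 + 18.5 + 5.3) / 5 = 10.8000%
Mean R_m = (11.1 + 5.5 − 2.0 + 10.1 + 3.7) / 5 = 5.6800%
Σ(R_i − R̄_i)(R_m − R̄_m) = 211.5900  ⇒  Cov = 211.5900 / 4 = 52.8975
Σ(R_m − R̄_m)² = 111.8480  ⇒  Var(R_m) = 111.8480 / 4 = 27.9620
β = Cov / Var(R_m) = 52.8975 / 27.9620 = 1.8918
MRP = 10.32% − 3.09% = 7.23%
E(R) = R_f + β × MRP = 3.09% + 1.8918 × 7.23% = 16.77%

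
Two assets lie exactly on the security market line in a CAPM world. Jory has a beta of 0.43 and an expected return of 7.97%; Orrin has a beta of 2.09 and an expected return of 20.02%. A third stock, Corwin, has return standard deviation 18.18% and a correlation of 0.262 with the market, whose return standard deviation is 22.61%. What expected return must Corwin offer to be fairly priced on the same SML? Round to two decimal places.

6.38%

MRP = (20.02% − 7.97%) / (2.09 − 0.43) = 7.2590%
R_f = 7.97% − 0.43 × 7.2590% = 4.8486%
β_Corwin = ρ·σ_i/σ_m = 0.262 × 18.18 / 22.61 = 0.2107
E(R_Corwin) = R_f + β × MRP = 4.8486% + 0.2107 × 7.2590% = 6.38%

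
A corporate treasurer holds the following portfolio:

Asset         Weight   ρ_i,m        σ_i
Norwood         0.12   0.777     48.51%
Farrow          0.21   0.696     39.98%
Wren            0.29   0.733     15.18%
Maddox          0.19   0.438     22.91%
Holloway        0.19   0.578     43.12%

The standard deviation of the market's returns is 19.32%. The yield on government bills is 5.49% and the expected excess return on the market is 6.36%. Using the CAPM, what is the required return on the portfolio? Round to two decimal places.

β_Norwood = 0.777 × 48.51% / 19.32% = 1.9509
β_Farrow = 0.696 × 39.98% / 19.32% = 1.4403
β_Wren = 0.733 × 15.18% / 19.32% = 0.5759
β_Maddox = 0.438 × 22.91% / 19.32% = 0.5194
β_Holloway = 0.578 × 43.12% / 19.32% = 1.2900
β_P = Σ w_i β_i = 0.12×1.9509 + 0.21×1.4403 + 0.29×0.5759 + 0.19×0.5194 + 0.19×1.2900 = 1.0474
E(R_P) = R_f + β_P × MRP = 5.49% + 1.0474 × 6.36% = 12.15%

12.15%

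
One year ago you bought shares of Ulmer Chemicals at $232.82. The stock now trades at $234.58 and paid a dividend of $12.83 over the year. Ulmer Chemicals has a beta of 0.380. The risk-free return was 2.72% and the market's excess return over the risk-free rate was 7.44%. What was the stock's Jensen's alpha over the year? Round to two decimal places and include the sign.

Realised HPR = (P1 + D1 − P0) / P0 = (234.58 + 12.83 − 232.82) / 232.82 = 14.59 / 232.82 = 6.2666%
CAPM required = R_f + β·MRP = 2.72% + 0.380 × 7.44% = 5.54720%
α = realised − required = 6.2666% − 5.54720% = +0.72%

+0.72%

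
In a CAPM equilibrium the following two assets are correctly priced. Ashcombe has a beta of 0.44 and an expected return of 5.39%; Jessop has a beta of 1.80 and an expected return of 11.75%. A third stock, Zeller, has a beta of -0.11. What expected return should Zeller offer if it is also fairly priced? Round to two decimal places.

2.82%

MRP (SML slope) = (11.75% − 5.39%) / (1.80 − 0.44) = 6.36% / 1.36 = 4.6765%
R_f (intercept) = 5.39% − 0.44 × 4.6765% = 3.3323%
E(R_Zeller) = R_f + β × MRP = 3.3323% + -0.11 × 4.6765% = 2.82%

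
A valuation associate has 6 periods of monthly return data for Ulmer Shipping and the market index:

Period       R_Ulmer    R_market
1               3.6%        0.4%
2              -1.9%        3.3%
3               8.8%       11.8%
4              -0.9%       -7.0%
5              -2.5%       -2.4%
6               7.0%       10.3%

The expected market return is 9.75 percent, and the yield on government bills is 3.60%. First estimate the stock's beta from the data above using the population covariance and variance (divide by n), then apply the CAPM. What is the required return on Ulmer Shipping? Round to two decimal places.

Mean R_i = (3.6 − 1.9 + 8.8 − 0.9 − 2.5 + 7.0) / 6 = 2.3500%
Mean R_m = (0.4 + 3.3 + 11.8 − 7.0 − 2.4 + 10.3) / 6 = 2.7333%
Σ(R_i − R̄_i)(R_m − R̄_m) = 144.8700  ⇒  Cov = 144.8700 / 6 = 24.1450
Σ(R_m − R̄_m)² = 266.3133  ⇒  Var(R_m) = 266.3133 / 6 = 44.3856
β = Cov / Var(R_m) = 24.1450 / 44.3856 = 0.5440
MRP = 9.75% − 3.60% = 6.15%
E(R) = R_f + β × MRP = 3.60% + 0.5440 × 6.15% = 6.95%

6.95%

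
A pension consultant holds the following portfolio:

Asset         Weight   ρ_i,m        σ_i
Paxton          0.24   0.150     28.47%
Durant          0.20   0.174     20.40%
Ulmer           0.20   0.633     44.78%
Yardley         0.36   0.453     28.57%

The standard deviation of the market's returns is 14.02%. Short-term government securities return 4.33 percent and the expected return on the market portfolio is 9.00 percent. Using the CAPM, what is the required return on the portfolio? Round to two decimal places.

8.35%

β_Paxton = 0.150 × 28.47% / 14.02% = 0.3046
β_Durant = 0.174 × 20.40% / 14.02% = 0.2532
β_Ulmer = 0.633 × 44.78% / 14.02% = 2.0218
β_Yardley = 0.453 × 28.57% / 14.02% = 0.9231
β_P = Σ w_i β_i = 0.24×0.3046 + 0.20×0.2532 + 0.20×2.0218 + 0.36×0.9231 = 0.8604
MRP = 9.00% − 4.33% = 4.67%
E(R_P) = R_f + β_P × MRP = 4.33% + 0.8604 × 4.67% = 8.35%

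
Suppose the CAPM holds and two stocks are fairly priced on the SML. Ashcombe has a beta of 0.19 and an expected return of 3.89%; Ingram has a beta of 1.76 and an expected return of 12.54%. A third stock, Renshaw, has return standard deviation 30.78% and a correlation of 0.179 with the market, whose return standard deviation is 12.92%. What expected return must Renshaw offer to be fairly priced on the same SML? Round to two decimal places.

MRP = (12.54% − 3.89%) / (1.76 − 0.19) = 5.5096%
R_f = 3.89% − 0.19 × 5.5096% = 2.8432%
β_Renshaw = ρ·σ_i/σ_m = 0.179 × 30.78 / 12.92 = 0.4264
E(R_Renshaw) = R_f + β × MRP = 2.8432% + 0.4264 × 5.5096% = 5.19%

5.19%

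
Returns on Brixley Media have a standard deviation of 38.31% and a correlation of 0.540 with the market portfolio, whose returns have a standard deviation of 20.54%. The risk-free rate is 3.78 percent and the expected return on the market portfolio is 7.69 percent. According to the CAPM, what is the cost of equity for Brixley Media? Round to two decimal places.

β = ρ × σ_i / σ_m = 0.540 × 38.31% / 20.54% = 1.0072
MRP = 7.69% − 3.78% = 3.91%
E(R) = 3.78% + 1.0072 × 3.91% = 7.72%

7.72%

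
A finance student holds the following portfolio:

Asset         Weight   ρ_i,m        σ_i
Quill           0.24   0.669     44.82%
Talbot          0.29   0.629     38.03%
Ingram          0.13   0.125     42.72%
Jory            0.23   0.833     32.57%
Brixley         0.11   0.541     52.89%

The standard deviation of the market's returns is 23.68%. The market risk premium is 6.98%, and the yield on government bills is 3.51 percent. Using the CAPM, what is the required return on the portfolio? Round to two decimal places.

β_Quill = 0.669 × 44.82% / 23.68% = 1.2662
β_Talbot = 0.629 × 38.03% / 23.68% = 1.0102
β_Ingram = 0.125 × 42.72% / 23.68% = 0.2255
β_Jory = 0.833 × 32.57% / 23.68% = 1.1457
β_Brixley = 0.541 × 52.89% / 23.68% = 1.2083
β_P = Σ w_i β_i = 0.24×1.2662 + 0.29×1.0102 + 0.13×0.2255 + 0.23×1.1457 + 0.11×1.2083 = 1.0226
E(R_P) = R_f + β_P × MRP = 3.51% + 1.0226 × 6.98% = 10.65%

10.65%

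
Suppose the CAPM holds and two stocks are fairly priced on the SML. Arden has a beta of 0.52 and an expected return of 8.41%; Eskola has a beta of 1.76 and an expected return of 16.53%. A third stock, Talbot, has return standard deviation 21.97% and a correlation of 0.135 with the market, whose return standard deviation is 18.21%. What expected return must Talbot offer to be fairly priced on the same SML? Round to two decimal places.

6.07%

MRP = (16.53% − 8.41%) / (1.76 − 0.52) = 6.5484%
R_f = 8.41% − 0.52 × 6.5484% = 5.0048%
β_Talbot = ρ·σ_i/σ_m = 0.135 × 21.97 / 18.21 = 0.1629
E(R_Talbot) = R_f + β × MRP = 5.0048% + 0.1629 × 6.5484% = 6.07%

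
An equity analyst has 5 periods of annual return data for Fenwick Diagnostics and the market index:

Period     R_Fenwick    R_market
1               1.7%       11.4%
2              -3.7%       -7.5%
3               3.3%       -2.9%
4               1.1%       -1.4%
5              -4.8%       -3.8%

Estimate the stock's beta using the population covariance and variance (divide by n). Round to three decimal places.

Mean R_i = (1.7 − 3.7 + 3.3 + 1.1 − 4.8) / 5 = -0.4800%
Mean R_m = (11.4 − 7.5 − 2.9 − 1.4 − 3.8) / 5 = -0.8400%
Σ(R_i − R̄_i)(R_m − R̄_m) = 52.2440  ⇒  Cov = 52.2440 / 5 = 10.4488
Σ(R_m − R̄_m)² = 207.4920  ⇒  Var(R_m) = 207.4920 / 5 = 41.4984
β = Cov / Var(R_m) = 10.4488 / 41.4984 = 0.2518

0.252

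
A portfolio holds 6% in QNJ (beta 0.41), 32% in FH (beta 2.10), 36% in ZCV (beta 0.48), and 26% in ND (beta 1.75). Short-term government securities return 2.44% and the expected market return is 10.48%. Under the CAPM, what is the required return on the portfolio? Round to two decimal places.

13.09%

β_P = Σ w_i β_i = 0.06×0.41 + 0.32×2.10 + 0.36×0.48 + 0.26×1.75 = 1.3244
MRP = 10.48% − 2.44% = 8.04%
E(R_P) = R_f + β_P × MRP = 2.44% + 1.3244 × 8.04% = 13.09%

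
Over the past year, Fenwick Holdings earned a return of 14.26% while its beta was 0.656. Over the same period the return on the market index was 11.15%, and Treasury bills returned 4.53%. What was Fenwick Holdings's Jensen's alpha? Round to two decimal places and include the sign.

Market excess return = 11.15% − 4.53% = 6.62%
CAPM benchmark = R_f + β(R_m − R_f) = 4.53% + 0.656 × 6.62% = 8.87272%
α = actual − benchmark = 14.26% − 8.87272% = +5.39%

+5.39%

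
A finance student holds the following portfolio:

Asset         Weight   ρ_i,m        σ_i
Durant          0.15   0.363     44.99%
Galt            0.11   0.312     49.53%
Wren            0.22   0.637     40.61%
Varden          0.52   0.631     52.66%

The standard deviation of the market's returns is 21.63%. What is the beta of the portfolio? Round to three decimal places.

β_Durant = 0.363 × 44.99% / 21.63% = 0.7550
β_Galt = 0.312 × 49.53% / 21.63% = 0.7144
β_Wren = 0.637 × 40.61% / 21.63% = 1.1960
β_Varden = 0.631 × 52.66% / 21.63% = 1.5362
β_P = Σ w_i β_i = 0.15×0.7550 + 0.11×0.7144 + 0.22×1.1960 + 0.52×1.5362 = 1.2538

1.254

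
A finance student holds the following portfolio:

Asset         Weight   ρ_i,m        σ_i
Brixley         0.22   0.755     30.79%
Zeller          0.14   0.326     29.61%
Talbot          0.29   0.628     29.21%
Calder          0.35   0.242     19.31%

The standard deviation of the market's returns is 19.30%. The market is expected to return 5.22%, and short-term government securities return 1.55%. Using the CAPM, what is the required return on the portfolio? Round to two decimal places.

β_Brixley = 0.755 × 30.79% / 19.30% = 1.2045
β_Zeller = 0.326 × 29.61% / 19.30% = 0.5001
β_Talbot = 0.628 × 29.21% / 19.30% = 0.9505
β_Calder = 0.242 × 19.31% / 19.30% = 0.2421
β_P = Σ w_i β_i = 0.22×1.2045 + 0.14×0.5001 + 0.29×0.9505 + 0.35×0.2421 = 0.6954
MRP = 5.22% − 1.55% = 3.67%
E(R_P) = R_f + β_P × MRP = 1.55% + 0.6954 × 3.67% = 4.10%

4.10%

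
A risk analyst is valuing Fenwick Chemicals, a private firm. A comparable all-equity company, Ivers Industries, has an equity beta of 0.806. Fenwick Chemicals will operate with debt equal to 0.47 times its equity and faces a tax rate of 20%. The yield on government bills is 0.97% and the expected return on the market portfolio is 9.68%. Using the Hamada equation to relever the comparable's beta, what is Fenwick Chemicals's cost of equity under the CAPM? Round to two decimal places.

10.63%

β_L = β_U × [1 + (1 − t)(D/E)] = 0.806 × [1 + (1 − 0.20) × 0.47]
    = 0.806 × [1 + 0.80 × 0.47] = 0.806 × 1.3760 = 1.1091
MRP = 9.68% − 0.97% = 8.71%
E(R) = R_f + β_L × MRP = 0.97% + 1.1091 × 8.71% = 10.63%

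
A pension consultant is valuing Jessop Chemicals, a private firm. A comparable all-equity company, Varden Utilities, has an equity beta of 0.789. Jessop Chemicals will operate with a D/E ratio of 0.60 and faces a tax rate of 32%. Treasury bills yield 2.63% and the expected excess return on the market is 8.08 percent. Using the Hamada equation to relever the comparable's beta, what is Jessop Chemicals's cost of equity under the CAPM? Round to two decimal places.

β_L = β_U × [1 + (1 − t)(D/E)] = 0.789 × [1 + (1 − 0.32) × 0.60]
    = 0.789 × [1 + 0.68 × 0.60] = 0.789 × 1.4080 = 1.1109
E(R) = R_f + β_L × MRP = 2.63% + 1.1109 × 8.08% = 11.61%

11.61%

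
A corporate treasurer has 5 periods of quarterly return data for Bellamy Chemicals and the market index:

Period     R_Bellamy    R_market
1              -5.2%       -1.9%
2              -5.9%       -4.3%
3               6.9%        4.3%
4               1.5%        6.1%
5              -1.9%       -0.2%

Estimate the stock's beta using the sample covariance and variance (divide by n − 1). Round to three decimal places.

1.047

Mean R_i = (-5.2 − 5.9 + 6.9 + 1.5 − 1.9) / 5 = -0.9200%
Mean R_m = (-1.9 − 4.3 + 4.3 + 6.1 − 0.2) / 5 = 0.8000%
Σ(R_i − R̄_i)(R_m − R̄_m) = 78.1300  ⇒  Cov = 78.1300 / 4 = 19.5325
Σ(R_m − R̄_m)² = 74.6400  ⇒  Var(R_m) = 74.6400 / 4 = 18.6600
β = Cov / Var(R_m) = 19.5325 / 18.6600 = 1.0468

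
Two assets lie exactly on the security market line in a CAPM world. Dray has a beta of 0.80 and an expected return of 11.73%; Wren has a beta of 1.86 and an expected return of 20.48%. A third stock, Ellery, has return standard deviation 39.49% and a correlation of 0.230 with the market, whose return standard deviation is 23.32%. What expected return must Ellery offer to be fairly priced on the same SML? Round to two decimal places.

MRP = (20.48% − 11.73%) / (1.86 − 0.80) = 8.2547%
R_f = 11.73% − 0.80 × 8.2547% = 5.1262%
β_Ellery = ρ·σ_i/σ_m = 0.230 × 39.49 / 23.32 = 0.3895
E(R_Ellery) = R_f + β × MRP = 5.1262% + 0.3895 × 8.2547% = 8.34%

8.34%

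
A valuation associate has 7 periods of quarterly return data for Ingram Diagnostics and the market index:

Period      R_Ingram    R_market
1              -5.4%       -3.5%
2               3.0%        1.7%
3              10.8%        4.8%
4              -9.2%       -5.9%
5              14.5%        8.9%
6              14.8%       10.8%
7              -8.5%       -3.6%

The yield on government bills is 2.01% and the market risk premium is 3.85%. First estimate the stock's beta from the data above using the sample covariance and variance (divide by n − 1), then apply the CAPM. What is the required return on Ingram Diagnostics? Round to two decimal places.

Mean R_i = (-5.4 + 3.0 + 10.8 − 9.2 + 14.5 + 14.8 − 8.5) / 7 = 2.8571%
Mean R_m = (-3.5 + 1.7 + 4.8 − 5.9 + 8.9 + 10.8 − 3.6) / 7 = 1.8857%
Σ(R_i − R̄_i)(R_m − R̄_m) = 411.8957  ⇒  Cov = 411.8957 / 6 = 68.6493
Σ(R_m − R̄_m)² = 256.9086  ⇒  Var(R_m) = 256.9086 / 6 = 42.8181
β = Cov / Var(R_m) = 68.6493 / 42.8181 = 1.6033
E(R) = R_f + β × MRP = 2.01% + 1.6033 × 3.85% = 8.18%

8.18%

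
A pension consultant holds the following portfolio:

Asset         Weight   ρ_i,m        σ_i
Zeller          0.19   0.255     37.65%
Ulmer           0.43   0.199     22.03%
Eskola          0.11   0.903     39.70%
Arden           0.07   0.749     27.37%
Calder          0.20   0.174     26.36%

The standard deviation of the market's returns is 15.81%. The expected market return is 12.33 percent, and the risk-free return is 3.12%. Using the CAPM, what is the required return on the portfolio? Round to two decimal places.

8.95%

β_Zeller = 0.255 × 37.65% / 15.81% = 0.6073
β_Ulmer = 0.199 × 22.03% / 15.81% = 0.2773
β_Eskola = 0.903 × 39.70% / 15.81% = 2.2675
β_Arden = 0.749 × 27.37% / 15.81% = 1.2967
β_Calder = 0.174 × 26.36% / 15.81% = 0.2901
β_P = Σ w_i β_i = 0.19×0.6073 + 0.43×0.2773 + 0.11×2.2675 + 0.07×1.2967 + 0.20×0.2901 = 0.6328
MRP = 12.33% − 3.12% = 9.21%
E(R_P) = R_f + β_P × MRP = 3.12% + 0.6328 × 9.21% = 8.95%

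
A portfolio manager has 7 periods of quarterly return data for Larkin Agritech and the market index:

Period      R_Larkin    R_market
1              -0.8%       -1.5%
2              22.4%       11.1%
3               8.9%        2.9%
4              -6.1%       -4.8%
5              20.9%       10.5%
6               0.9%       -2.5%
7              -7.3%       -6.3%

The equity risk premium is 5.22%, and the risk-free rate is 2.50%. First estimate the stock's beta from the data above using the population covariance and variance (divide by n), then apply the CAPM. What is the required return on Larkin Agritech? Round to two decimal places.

11.46%

Mean R_i = (-0.8 + 22.4 + 8.9 − 6.1 + 20.9 + 0.9 − 7.3) / 7 = 5.5571%
Mean R_m = (-1.5 + 11.1 + 2.9 − 4.8 + 10.5 − 2.5 − 6.3) / 7 = 1.3429%
Σ(R_i − R̄_i)(R_m − R̄_m) = 515.8829  ⇒  Cov = 515.8829 / 7 = 73.6976
Σ(R_m − R̄_m)² = 300.4771  ⇒  Var(R_m) = 300.4771 / 7 = 42.9253
β = Cov / Var(R_m) = 73.6976 / 42.9253 = 1.7169
E(R) = R_f + β × MRP = 2.50% + 1.7169 × 5.22% = 11.46%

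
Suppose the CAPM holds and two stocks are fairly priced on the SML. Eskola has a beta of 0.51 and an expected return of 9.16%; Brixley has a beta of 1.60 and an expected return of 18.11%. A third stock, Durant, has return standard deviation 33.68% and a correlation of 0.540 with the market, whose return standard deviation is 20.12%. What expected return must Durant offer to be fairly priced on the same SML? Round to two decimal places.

12.39%

MRP = (18.11% − 9.16%) / (1.60 − 0.51) = 8.2110%
R_f = 9.16% − 0.51 × 8.2110% = 4.9724%
β_Durant = ρ·σ_i/σ_m = 0.540 × 33.68 / 20.12 = 0.9039
E(R_Durant) = R_f + β × MRP = 4.9724% + 0.9039 × 8.2110% = 12.39%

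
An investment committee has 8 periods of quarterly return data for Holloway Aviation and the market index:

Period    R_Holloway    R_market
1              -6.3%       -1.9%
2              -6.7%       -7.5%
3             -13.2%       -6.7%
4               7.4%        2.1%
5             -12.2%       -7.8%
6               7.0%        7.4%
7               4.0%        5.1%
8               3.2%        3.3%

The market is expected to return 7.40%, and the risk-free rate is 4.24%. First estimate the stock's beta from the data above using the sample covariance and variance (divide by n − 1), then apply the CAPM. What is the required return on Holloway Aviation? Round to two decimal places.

Mean R_i = (-6.3 − 6.7 − 13.2 + 7.4 − 12.2 + 7.0 + 4.0 + 3.2) / 8 = -2.1000%
Mean R_m = (-1.9 − 7.5 − 6.7 + 2.1 − 7.8 + 7.4 + 5.1 + 3.3) / 8 = -0.7500%
Σ(R_i − R̄_i)(R_m − R̄_m) = 331.5200  ⇒  Cov = 331.5200 / 7 = 47.3600
Σ(R_m − R̄_m)² = 257.1600  ⇒  Var(R_m) = 257.1600 / 7 = 36.7371
β = Cov / Var(R_m) = 47.3600 / 36.7371 = 1.2892
MRP = 7.40% − 4.24% = 3.16%
E(R) = R_f + β × MRP = 4.24% + 1.2892 × 3.16% = 8.31%

8.31%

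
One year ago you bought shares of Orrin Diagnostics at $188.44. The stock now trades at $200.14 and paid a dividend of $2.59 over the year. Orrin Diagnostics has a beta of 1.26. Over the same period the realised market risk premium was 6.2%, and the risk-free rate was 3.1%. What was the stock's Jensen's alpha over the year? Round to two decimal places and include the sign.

Realised HPR = (P1 + D1 − P0) / P0 = (200.14 + 2.59 − 188.44) / 188.44 = 14.29 / 188.44 = 7.5833%
CAPM required = R_f + β·MRP = 3.1% + 1.26 × 6.2% = 10.9120%
α = realised − required = 7.5833% − 10.9120% = -3.33%

-3.33%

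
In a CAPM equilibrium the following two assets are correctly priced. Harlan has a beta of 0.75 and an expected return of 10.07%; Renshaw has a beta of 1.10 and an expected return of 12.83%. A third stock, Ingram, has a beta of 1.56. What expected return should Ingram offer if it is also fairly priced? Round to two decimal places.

MRP (SML slope) = (12.83% − 10.07%) / (1.10 − 0.75) = 2.76% / 0.35 = 7.8857%
R_f (intercept) = 10.07% − 0.75 × 7.8857% = 4.1557%
E(R_Ingram) = R_f + β × MRP = 4.1557% + 1.56 × 7.8857% = 16.46%

16.46%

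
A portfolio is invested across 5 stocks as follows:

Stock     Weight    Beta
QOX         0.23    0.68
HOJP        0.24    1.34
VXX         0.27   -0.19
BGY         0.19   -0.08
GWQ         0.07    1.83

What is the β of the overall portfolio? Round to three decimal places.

β_P = Σ w_i β_i = 0.23×0.68 + 0.24×1.34 + 0.27×-0.19 + 0.19×-0.08 + 0.07×1.83 = 0.5396

0.540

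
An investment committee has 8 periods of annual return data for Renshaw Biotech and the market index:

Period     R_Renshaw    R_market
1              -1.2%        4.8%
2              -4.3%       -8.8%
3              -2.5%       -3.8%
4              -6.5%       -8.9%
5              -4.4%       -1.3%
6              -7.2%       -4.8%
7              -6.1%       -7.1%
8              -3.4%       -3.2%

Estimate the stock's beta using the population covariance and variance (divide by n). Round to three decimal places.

0.327

Mean R_i = (-1.2 − 4.3 − 2.5 − 6.5 − 4.4 − 7.2 − 6.1 − 3.4) / 8 = -4.4500%
Mean R_m = (4.8 − 8.8 − 3.8 − 8.9 − 1.3 − 4.8 − 7.1 − 3.2) / 8 = -4.1375%
Σ(R_i − R̄_i)(R_m − R̄_m) = 46.6050  ⇒  Cov = 46.6050 / 8 = 5.8256
Σ(R_m − R̄_m)² = 142.5588  ⇒  Var(R_m) = 142.5588 / 8 = 17.8199
β = Cov / Var(R_m) = 5.8256 / 17.8199 = 0.3269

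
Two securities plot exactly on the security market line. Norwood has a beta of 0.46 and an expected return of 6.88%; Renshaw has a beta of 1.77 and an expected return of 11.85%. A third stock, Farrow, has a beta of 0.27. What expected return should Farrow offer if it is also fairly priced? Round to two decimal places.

6.16%

MRP (SML slope) = (11.85% − 6.88%) / (1.77 − 0.46) = 4.97% / 1.31 = 3.7939%
R_f (intercept) = 6.88% − 0.46 × 3.7939% = 5.1348%
E(R_Farrow) = R_f + β × MRP = 5.1348% + 0.27 × 3.7939% = 6.16%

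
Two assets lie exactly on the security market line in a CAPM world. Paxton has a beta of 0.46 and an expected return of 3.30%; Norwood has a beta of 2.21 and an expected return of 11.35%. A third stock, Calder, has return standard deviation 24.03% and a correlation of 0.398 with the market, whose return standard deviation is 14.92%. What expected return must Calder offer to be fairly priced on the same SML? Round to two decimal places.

MRP = (11.35% − 3.30%) / (2.21 − 0.46) = 4.6000%
R_f = 3.30% − 0.46 × 4.6000% = 1.1840%
β_Calder = ρ·σ_i/σ_m = 0.398 × 24.03 / 14.92 = 0.6410
E(R_Calder) = R_f + β × MRP = 1.1840% + 0.6410 × 4.6000% = 4.13%

4.13%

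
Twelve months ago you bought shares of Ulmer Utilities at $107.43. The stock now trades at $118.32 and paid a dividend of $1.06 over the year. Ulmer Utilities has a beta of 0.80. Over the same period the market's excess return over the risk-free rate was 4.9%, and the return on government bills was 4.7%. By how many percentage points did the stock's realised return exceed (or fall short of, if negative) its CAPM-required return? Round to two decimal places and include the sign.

Realised HPR = (P1 + D1 − P0) / P0 = (118.32 + 1.06 − 107.43) / 107.43 = 11.95 / 107.43 = 11.1235%
CAPM required = R_f + β·MRP = 4.7% + 0.80 × 4.9% = 8.6200%
α = realised − required = 11.1235% − 8.6200% = +2.50%

+2.50%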